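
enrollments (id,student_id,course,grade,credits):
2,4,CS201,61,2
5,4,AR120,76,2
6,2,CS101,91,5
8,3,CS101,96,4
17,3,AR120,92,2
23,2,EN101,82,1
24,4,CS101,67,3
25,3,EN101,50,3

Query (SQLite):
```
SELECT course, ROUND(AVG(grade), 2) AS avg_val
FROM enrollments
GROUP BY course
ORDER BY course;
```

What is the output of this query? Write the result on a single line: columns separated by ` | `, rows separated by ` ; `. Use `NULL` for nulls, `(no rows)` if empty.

Partition enrollments by course; compute ROUND(AVG(grade), 2) within each group.
  AR120: ids {5, 17} → ROUND(AVG(grade), 2)=84
  CS101: ids {6, 8, 24} → ROUND(AVG(grade), 2)=84.67
  CS201: ids {2} → ROUND(AVG(grade), 2)=61
  EN101: ids {23, 25} → ROUND(AVG(grade), 2)=66

AR120 | 84 ; CS101 | 84.67 ; CS201 | 61 ; EN101 | 66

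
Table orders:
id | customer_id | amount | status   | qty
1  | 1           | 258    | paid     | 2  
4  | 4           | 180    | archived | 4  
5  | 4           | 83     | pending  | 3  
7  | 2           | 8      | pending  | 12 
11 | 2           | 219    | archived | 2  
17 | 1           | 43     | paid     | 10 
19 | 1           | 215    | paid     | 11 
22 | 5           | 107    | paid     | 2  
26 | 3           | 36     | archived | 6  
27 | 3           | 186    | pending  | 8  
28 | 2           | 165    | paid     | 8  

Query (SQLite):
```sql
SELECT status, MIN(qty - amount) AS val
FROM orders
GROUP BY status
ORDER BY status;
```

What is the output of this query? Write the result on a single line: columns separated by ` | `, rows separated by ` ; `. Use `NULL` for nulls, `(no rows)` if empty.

archived | -217 ; paid | -256 ; pending | -178

For each row compute qty - amount.
Group by status; take MIN of the expression per group.
  archived: ids {4, 11, 26} → MIN(qty - amount)=-217
  paid: ids {1, 17, 19, 22, 28} → MIN(qty - amount)=-256
  pending: ids {5, 7, 27} → MIN(qty - amount)=-178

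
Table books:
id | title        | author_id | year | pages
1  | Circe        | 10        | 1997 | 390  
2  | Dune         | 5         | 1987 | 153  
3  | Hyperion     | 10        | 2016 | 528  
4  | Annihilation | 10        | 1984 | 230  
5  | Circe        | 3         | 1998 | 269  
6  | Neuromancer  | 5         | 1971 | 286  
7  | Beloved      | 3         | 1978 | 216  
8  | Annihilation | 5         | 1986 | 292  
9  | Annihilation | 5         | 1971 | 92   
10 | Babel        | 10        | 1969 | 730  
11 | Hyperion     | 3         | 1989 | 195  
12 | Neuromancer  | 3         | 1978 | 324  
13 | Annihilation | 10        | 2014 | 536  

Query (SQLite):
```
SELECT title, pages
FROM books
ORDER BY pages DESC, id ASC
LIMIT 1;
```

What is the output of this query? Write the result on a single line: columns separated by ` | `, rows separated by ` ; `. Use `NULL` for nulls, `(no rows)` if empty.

Babel | 730

Sort by pages desc, tiebreak id asc: (730, id=10), (536, id=13), (528, id=3), (390, id=1) …. Take first 1.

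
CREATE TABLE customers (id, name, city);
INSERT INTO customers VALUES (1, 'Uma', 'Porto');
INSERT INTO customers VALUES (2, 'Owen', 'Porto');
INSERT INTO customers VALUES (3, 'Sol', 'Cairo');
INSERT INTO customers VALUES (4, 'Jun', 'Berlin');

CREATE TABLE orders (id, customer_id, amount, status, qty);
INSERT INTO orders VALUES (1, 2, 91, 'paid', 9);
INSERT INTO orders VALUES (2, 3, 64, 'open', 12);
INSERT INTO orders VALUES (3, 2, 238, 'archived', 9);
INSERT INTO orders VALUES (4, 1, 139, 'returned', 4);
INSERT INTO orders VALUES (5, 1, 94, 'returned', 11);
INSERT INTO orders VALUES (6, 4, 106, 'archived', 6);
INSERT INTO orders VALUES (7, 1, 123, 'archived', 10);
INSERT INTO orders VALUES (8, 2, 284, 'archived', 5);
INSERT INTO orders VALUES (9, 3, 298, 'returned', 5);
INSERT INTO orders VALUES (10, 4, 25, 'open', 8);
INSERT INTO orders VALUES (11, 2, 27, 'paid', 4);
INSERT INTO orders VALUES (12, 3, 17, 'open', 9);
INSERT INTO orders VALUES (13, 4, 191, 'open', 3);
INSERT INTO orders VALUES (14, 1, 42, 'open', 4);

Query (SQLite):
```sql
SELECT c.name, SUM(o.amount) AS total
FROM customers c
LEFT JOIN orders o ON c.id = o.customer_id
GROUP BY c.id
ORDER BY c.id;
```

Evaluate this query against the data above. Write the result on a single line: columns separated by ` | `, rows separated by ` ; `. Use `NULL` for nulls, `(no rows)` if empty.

Uma | 398 ; Owen | 640 ; Sol | 379 ; Jun | 322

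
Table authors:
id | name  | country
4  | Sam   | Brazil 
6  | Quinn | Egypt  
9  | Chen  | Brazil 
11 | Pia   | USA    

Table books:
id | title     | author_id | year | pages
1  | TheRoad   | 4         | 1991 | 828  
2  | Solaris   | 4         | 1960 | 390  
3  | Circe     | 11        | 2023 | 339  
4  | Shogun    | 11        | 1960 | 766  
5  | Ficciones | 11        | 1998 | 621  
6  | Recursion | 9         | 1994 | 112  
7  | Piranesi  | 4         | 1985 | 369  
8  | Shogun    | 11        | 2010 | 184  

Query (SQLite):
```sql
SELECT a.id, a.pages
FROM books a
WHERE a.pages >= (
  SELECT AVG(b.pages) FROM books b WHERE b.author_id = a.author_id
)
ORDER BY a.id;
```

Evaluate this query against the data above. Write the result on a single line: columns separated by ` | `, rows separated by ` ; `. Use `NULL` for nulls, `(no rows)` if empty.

1 | 828 ; 4 | 766 ; 5 | 621 ; 6 | 112

For each books row a, compute AVG(pages) over rows sharing a.author_id.
Keep row a if a.pages >= that per-group AVG.
  author_id=4: AVG(pages) = 529.0
  author_id=9: AVG(pages) = 112.0
  author_id=11: AVG(pages) = 477.5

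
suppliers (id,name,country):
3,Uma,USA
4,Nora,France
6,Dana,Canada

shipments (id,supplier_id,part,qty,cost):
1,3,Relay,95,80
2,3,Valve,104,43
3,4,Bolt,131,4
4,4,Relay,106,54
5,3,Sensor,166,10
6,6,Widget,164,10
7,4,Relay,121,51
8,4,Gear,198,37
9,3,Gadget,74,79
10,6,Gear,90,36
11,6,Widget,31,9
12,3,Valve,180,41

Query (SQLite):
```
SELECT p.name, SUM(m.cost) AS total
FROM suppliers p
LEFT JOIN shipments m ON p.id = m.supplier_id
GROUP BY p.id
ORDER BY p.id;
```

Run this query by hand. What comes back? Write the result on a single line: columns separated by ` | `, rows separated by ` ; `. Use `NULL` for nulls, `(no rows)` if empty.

Uma | 253 ; Nora | 146 ; Dana | 55

LEFT JOIN keeps every suppliers row; unmatched ones get NULL for shipments columns.
Group by suppliers.id and compute SUM(m.cost). SUM over an all-NULL group is NULL.
  3: ids {1, 2, 5, 9, 12} → SUM(m.cost)=253
  4: ids {3, 4, 7, 8} → SUM(m.cost)=146
  6: ids {6, 10, 11} → SUM(m.cost)=55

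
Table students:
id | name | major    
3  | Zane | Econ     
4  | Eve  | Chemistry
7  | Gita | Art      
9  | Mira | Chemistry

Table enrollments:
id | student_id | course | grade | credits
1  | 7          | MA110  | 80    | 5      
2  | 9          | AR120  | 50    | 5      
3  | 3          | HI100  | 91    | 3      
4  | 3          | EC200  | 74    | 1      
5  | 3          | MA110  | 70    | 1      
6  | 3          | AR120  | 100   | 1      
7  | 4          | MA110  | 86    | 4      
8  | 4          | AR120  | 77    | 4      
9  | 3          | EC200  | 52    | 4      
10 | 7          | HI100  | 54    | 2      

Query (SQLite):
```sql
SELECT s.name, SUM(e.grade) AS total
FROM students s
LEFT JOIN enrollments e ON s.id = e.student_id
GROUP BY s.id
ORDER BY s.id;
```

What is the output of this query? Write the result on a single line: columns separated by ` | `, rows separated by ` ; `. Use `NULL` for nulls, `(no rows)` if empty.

Zane | 387 ; Eve | 163 ; Gita | 134 ; Mira | 50

LEFT JOIN keeps every students row; unmatched ones get NULL for enrollments columns.
Group by students.id and compute SUM(e.grade). SUM over an all-NULL group is NULL.
  3: ids {3, 4, 5, 6, 9} → SUM(e.grade)=387
  4: ids {7, 8} → SUM(e.grade)=163
  7: ids {1, 10} → SUM(e.grade)=134
  9: ids {2} → SUM(e.grade)=50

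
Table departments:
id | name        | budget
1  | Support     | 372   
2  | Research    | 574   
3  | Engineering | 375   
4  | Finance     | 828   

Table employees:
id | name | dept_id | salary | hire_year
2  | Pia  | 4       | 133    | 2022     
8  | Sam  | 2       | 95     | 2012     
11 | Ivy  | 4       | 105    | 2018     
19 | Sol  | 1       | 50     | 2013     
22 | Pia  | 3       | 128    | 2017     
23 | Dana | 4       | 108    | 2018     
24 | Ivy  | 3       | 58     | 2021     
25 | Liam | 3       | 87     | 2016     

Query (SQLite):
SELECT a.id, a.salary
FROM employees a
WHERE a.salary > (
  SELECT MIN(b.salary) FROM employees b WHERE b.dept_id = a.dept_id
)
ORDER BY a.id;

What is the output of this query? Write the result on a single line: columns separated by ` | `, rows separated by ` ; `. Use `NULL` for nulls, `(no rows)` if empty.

2 | 133 ; 22 | 128 ; 23 | 108 ; 25 | 87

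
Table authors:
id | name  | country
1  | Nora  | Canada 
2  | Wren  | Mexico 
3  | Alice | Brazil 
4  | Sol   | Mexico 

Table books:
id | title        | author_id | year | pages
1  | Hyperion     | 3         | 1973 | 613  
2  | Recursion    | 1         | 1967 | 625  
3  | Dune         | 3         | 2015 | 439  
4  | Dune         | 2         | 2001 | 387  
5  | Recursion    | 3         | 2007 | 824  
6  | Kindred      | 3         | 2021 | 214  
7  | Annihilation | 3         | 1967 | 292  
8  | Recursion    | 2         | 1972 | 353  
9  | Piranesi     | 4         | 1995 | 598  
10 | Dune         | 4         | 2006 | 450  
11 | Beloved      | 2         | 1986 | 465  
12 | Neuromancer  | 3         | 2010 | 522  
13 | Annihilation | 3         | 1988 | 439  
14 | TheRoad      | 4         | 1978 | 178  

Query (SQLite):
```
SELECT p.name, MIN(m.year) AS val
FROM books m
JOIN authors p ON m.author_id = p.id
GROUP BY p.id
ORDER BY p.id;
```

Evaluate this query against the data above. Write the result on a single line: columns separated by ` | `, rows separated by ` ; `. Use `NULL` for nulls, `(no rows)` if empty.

Nora | 1967 ; Wren | 1972 ; Alice | 1967 ; Sol | 1978

Join each books row to its authors via author_id.
Group joined rows by authors.id; compute MIN(m.year) per group.
  1: ids {2} → MIN(m.year)=1967
  2: ids {4, 8, 11} → MIN(m.year)=1972
  3: ids {1, 3, 5, 6, 7, 12, 13} → MIN(m.year)=1967
  4: ids {9, 10, 14} → MIN(m.year)=1978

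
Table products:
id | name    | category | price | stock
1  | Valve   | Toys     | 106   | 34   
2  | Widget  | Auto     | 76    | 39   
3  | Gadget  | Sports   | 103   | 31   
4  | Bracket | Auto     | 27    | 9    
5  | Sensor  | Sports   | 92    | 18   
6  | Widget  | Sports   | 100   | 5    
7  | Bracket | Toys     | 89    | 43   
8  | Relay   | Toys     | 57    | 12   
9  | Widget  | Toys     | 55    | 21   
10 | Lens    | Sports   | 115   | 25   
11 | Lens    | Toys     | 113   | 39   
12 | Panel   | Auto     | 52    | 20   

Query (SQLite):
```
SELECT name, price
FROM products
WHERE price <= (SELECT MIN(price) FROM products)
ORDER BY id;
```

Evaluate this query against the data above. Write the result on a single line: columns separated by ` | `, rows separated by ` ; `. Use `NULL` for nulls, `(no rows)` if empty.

Bracket | 27

Scalar subquery: MIN(price) over all products rows = 27.
Keep rows where price <= that value.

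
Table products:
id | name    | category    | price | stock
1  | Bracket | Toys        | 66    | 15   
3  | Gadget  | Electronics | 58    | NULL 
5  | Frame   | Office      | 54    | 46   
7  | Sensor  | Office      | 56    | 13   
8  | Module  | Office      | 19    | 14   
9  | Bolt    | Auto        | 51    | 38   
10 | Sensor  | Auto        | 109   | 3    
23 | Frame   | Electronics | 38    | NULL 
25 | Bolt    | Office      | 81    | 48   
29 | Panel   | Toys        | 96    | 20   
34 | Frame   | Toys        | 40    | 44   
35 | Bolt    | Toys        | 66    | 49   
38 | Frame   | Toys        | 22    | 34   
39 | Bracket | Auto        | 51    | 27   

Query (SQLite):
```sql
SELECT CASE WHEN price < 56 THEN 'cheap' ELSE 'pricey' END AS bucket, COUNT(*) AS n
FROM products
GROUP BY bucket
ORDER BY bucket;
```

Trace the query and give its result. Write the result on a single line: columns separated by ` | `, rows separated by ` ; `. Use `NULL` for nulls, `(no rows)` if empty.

cheap | 7 ; pricey | 7

Bucket rows by price < 56 → 'cheap' else 'pricey'; count each bucket.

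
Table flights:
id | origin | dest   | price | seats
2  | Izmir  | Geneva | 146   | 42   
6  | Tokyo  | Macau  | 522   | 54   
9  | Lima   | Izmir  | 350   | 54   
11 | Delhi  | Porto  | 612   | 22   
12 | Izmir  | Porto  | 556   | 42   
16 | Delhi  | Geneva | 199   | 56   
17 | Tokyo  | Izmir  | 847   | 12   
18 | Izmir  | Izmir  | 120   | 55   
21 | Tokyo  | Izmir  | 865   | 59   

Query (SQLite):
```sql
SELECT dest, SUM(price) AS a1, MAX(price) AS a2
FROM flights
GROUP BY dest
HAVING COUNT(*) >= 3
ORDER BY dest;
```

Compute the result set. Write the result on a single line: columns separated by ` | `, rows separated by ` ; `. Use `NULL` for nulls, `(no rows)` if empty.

Group flights by dest.
Per group compute: SUM(price), MAX(price).
HAVING: drop groups with fewer than 3 rows.
  Geneva: ids {2, 16} → SUM(price)=345, MAX(price)=199
  Izmir: ids {9, 17, 18, 21} → SUM(price)=2182, MAX(price)=865
  Macau: ids {6} → SUM(price)=522, MAX(price)=522
  Porto: ids {11, 12} → SUM(price)=1168, MAX(price)=612

Izmir | 2182 | 865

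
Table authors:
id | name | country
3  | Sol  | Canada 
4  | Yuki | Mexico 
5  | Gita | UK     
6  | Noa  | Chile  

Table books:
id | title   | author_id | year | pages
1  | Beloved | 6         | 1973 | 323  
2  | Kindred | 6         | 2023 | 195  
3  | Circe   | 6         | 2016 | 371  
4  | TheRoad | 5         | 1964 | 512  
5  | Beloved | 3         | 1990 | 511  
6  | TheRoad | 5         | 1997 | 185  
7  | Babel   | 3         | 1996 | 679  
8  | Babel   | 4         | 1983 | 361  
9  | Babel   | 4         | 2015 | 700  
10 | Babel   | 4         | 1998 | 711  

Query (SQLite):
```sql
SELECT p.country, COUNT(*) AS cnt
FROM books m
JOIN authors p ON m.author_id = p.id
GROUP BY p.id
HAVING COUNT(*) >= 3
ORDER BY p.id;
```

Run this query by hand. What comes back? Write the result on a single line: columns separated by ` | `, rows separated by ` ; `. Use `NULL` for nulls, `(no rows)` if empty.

Mexico | 3 ; Chile | 3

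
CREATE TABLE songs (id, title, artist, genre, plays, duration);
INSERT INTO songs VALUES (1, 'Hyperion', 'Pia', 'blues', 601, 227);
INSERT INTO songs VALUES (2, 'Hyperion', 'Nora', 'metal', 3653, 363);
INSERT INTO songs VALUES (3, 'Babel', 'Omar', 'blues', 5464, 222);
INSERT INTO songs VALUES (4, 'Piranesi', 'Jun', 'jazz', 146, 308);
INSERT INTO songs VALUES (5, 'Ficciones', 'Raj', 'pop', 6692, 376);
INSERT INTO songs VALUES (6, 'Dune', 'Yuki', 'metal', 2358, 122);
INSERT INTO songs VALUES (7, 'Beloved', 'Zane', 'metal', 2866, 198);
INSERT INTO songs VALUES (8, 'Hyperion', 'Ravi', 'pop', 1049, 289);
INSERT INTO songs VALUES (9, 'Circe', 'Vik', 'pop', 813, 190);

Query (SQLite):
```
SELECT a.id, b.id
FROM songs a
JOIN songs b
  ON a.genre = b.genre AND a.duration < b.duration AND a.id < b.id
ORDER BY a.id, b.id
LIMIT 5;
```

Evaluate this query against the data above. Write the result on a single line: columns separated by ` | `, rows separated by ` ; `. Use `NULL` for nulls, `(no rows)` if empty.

Pairs (a,b) with same genre, a.duration < b.duration, a.id < b.id.
genre groups: blues:{1,3} jazz:{4} metal:{2,6,7} pop:{5,8,9}
Ordered by (a.id, b.id); first 5.

6 | 7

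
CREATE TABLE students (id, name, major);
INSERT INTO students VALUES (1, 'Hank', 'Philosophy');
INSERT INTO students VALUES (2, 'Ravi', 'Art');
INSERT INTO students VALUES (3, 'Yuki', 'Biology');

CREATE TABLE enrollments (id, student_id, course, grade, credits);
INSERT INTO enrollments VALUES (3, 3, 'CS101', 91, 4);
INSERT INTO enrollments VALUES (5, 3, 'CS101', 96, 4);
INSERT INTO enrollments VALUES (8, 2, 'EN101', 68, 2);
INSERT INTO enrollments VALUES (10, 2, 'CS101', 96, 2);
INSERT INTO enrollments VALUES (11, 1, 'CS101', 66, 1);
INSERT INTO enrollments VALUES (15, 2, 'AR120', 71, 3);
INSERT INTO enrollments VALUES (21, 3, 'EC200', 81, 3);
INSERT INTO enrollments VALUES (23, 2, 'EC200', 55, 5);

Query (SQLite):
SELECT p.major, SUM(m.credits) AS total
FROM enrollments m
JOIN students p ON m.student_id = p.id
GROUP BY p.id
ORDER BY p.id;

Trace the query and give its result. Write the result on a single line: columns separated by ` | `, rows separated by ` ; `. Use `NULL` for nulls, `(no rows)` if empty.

Philosophy | 1 ; Art | 12 ; Biology | 11

Join each enrollments row to its students via student_id.
Group joined rows by students.id; compute SUM(m.credits) per group.
  1: ids {11} → SUM(m.credits)=1
  2: ids {8, 10, 15, 23} → SUM(m.credits)=12
  3: ids {3, 5, 21} → SUM(m.credits)=11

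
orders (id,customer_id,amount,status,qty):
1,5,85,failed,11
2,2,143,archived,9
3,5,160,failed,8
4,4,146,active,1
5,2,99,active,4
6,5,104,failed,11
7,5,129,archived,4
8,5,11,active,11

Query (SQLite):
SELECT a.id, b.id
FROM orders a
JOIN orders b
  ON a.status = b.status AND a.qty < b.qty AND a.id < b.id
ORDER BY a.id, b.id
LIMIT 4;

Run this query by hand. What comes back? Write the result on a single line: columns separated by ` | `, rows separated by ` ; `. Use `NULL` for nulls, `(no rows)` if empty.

3 | 6 ; 4 | 5 ; 4 | 8 ; 5 | 8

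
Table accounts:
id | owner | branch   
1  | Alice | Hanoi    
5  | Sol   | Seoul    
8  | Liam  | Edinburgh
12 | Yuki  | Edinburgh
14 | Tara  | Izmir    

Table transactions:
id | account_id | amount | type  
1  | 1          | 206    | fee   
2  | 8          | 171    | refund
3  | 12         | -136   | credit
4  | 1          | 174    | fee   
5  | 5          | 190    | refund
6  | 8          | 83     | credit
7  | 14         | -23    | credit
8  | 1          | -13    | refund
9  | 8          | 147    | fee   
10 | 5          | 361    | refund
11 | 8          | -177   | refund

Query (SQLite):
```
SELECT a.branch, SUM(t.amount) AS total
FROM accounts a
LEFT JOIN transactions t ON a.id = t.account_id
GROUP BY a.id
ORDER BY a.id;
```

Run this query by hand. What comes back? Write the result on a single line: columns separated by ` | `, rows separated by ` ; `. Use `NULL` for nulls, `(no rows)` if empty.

LEFT JOIN keeps every accounts row; unmatched ones get NULL for transactions columns.
Group by accounts.id and compute SUM(t.amount). SUM over an all-NULL group is NULL.
  1: ids {1, 4, 8} → SUM(t.amount)=367
  5: ids {5, 10} → SUM(t.amount)=551
  8: ids {2, 6, 9, 11} → SUM(t.amount)=224
  12: ids {3} → SUM(t.amount)=-136
  14: ids {7} → SUM(t.amount)=-23

Hanoi | 367 ; Seoul | 551 ; Edinburgh | 224 ; Edinburgh | -136 ; Izmir | -23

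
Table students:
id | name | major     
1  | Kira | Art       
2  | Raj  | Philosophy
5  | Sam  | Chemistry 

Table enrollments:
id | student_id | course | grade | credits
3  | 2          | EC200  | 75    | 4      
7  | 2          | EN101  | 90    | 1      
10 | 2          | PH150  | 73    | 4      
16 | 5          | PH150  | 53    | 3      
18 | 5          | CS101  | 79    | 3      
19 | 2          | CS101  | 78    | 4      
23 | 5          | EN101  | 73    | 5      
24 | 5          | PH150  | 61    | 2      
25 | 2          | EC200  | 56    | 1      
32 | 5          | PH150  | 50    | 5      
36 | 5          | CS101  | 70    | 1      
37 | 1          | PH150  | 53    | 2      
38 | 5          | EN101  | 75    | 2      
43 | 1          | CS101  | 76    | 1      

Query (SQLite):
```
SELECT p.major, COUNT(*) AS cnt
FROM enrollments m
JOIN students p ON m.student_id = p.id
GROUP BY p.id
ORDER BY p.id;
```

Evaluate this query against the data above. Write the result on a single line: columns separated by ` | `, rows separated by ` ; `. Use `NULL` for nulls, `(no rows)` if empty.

Join each enrollments row to its students via student_id.
Group joined rows by students.id; compute COUNT(*) per group.
  1: ids {37, 43} → COUNT(*)=2
  2: ids {3, 7, 10, 19, 25} → COUNT(*)=5
  5: ids {16, 18, 23, 24, 32, 36, 38} → COUNT(*)=7

Art | 2 ; Philosophy | 5 ; Chemistry | 7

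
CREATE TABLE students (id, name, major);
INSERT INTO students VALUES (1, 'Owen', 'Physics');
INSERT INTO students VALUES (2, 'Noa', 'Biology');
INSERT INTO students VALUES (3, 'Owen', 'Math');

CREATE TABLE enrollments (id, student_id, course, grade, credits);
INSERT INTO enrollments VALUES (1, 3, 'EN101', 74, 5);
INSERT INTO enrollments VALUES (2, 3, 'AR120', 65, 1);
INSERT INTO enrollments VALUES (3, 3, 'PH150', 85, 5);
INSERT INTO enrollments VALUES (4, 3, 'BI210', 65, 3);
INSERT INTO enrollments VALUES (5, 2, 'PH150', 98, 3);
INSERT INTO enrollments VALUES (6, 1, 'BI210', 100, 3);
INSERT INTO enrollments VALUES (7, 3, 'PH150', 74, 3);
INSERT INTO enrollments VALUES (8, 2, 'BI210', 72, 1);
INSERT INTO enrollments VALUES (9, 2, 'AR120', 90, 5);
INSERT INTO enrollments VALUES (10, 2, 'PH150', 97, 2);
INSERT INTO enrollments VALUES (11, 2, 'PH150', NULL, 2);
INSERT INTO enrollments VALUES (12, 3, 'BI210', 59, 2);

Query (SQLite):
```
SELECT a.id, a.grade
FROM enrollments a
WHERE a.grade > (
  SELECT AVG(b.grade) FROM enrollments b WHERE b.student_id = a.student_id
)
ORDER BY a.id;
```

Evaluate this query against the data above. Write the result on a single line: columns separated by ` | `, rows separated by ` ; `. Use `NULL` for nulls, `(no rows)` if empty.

1 | 74 ; 3 | 85 ; 5 | 98 ; 7 | 74 ; 9 | 90 ; 10 | 97

For each enrollments row a, compute AVG(grade) over rows sharing a.student_id.
Keep row a if a.grade > that per-group AVG.
  student_id=1: AVG(grade) = 100.0
  student_id=2: AVG(grade) = 89.25
  student_id=3: AVG(grade) = 70.333333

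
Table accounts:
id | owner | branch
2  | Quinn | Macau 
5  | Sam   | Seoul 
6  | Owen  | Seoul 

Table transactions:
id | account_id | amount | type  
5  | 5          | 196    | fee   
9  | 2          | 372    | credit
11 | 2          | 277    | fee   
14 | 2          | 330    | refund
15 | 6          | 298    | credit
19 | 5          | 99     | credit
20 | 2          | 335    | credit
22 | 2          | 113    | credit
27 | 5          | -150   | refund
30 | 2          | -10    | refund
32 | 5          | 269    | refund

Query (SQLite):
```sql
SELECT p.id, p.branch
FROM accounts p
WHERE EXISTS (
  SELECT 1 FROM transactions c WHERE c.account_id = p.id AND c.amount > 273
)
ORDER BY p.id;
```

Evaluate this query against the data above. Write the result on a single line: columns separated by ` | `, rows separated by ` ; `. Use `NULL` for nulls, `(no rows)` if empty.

2 | Macau ; 6 | Seoul

For each accounts row, check whether any transactions with matching account_id has amount > 273.
Keep rows where that is true.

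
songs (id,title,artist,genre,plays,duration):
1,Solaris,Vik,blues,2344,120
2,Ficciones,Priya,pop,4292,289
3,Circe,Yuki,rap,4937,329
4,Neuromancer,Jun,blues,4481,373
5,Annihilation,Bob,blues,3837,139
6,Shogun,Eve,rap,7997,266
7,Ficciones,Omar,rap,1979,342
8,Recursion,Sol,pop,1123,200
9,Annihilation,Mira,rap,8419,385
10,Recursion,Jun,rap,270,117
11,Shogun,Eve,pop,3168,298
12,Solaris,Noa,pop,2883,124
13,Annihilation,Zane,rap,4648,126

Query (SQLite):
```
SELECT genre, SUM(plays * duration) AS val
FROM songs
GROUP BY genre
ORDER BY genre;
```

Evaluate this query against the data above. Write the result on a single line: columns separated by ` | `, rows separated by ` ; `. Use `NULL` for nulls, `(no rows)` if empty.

blues | 2486036 ; pop | 2766544 ; rap | 8286846

For each row compute plays * duration.
Group by genre; take SUM of the expression per group.
  blues: ids {1, 4, 5} → SUM(plays * duration)=2486036
  pop: ids {2, 8, 11, 12} → SUM(plays * duration)=2766544
  rap: ids {3, 6, 7, 9, 10, 13} → SUM(plays * duration)=8286846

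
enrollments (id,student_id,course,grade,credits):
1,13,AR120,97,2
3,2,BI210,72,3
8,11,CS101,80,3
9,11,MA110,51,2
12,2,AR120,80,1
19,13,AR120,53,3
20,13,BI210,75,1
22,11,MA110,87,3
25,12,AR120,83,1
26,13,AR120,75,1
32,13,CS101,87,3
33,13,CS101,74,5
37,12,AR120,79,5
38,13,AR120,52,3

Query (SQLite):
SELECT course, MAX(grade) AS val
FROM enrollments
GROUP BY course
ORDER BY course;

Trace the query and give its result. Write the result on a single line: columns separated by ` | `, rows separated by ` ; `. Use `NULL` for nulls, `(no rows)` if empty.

Partition enrollments by course; compute MAX(grade) within each group.
  AR120: ids {1, 12, 19, 25, 26, 37, 38} → MAX(grade)=97
  BI210: ids {3, 20} → MAX(grade)=75
  CS101: ids {8, 32, 33} → MAX(grade)=87
  MA110: ids {9, 22} → MAX(grade)=87

AR120 | 97 ; BI210 | 75 ; CS101 | 87 ; MA110 | 87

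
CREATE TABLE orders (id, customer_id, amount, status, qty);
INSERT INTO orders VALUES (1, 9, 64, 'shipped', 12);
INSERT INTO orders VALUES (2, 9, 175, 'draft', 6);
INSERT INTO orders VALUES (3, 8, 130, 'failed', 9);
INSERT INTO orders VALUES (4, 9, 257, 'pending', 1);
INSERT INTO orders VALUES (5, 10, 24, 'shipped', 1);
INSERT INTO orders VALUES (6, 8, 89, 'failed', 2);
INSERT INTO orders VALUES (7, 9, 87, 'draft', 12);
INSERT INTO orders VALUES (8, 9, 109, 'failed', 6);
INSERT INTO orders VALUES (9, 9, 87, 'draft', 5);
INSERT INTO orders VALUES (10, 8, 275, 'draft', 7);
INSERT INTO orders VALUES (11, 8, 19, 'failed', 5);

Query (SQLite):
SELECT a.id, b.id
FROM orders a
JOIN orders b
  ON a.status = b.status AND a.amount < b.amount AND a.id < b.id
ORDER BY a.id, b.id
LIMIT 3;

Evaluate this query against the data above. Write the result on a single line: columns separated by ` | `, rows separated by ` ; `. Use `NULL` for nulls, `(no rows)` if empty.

Pairs (a,b) with same status, a.amount < b.amount, a.id < b.id.
status groups: draft:{2,7,9,10} failed:{3,6,8,11} pending:{4} shipped:{1,5}
Ordered by (a.id, b.id); first 3.

2 | 10 ; 6 | 8 ; 7 | 10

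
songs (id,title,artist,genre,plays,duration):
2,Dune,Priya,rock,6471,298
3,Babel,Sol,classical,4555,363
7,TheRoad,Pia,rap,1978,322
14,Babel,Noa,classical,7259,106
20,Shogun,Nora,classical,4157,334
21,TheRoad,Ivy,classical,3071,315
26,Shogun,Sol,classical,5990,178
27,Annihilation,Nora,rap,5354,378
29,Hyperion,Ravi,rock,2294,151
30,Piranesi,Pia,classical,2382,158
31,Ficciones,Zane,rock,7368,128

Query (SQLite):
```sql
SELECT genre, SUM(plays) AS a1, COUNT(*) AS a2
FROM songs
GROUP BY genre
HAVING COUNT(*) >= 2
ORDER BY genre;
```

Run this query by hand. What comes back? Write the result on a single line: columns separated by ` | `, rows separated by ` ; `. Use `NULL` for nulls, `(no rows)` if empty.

classical | 27414 | 6 ; rap | 7332 | 2 ; rock | 16133 | 3

Group songs by genre.
Per group compute: SUM(plays), COUNT(*).
HAVING: drop groups with fewer than 2 rows.
  classical: ids {3, 14, 20, 21, 26, 30} → SUM(plays)=27414, COUNT(*)=6
  rap: ids {7, 27} → SUM(plays)=7332, COUNT(*)=2
  rock: ids {2, 29, 31} → SUM(plays)=16133, COUNT(*)=3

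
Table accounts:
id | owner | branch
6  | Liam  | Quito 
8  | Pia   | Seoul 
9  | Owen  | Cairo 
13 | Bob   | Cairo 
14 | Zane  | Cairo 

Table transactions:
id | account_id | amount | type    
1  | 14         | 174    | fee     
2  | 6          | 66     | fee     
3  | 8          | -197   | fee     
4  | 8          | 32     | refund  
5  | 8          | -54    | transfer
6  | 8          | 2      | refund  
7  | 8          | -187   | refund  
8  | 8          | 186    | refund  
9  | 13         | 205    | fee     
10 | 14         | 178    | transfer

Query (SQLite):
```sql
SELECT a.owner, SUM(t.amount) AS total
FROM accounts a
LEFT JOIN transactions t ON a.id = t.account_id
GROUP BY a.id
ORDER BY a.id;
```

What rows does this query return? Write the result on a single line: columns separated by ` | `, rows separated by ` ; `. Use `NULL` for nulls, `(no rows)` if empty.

LEFT JOIN keeps every accounts row; unmatched ones get NULL for transactions columns.
Group by accounts.id and compute SUM(t.amount). SUM over an all-NULL group is NULL.
  6: ids {2} → SUM(t.amount)=66
  8: ids {3, 4, 5, 6, 7, 8} → SUM(t.amount)=-218
  9: ids {—} → SUM(t.amount)=NULL
  13: ids {9} → SUM(t.amount)=205
  14: ids {1, 10} → SUM(t.amount)=352

Liam | 66 ; Pia | -218 ; Owen | NULL ; Bob | 205 ; Zane | 352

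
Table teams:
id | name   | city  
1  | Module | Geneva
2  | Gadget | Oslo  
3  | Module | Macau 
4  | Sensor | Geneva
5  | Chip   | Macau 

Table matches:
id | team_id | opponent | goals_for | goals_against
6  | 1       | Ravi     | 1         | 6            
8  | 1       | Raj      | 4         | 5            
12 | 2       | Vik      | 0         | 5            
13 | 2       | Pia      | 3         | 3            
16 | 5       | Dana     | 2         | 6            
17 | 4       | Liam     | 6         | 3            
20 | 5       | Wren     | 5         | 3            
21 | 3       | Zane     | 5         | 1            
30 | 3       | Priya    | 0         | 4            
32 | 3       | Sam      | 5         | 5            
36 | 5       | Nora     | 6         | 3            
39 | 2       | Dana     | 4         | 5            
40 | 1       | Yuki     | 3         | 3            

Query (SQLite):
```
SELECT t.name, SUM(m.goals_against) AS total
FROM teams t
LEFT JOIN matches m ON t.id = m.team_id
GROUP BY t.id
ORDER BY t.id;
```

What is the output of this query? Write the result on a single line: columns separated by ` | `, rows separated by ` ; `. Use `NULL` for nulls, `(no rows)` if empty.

Module | 14 ; Gadget | 13 ; Module | 10 ; Sensor | 3 ; Chip | 12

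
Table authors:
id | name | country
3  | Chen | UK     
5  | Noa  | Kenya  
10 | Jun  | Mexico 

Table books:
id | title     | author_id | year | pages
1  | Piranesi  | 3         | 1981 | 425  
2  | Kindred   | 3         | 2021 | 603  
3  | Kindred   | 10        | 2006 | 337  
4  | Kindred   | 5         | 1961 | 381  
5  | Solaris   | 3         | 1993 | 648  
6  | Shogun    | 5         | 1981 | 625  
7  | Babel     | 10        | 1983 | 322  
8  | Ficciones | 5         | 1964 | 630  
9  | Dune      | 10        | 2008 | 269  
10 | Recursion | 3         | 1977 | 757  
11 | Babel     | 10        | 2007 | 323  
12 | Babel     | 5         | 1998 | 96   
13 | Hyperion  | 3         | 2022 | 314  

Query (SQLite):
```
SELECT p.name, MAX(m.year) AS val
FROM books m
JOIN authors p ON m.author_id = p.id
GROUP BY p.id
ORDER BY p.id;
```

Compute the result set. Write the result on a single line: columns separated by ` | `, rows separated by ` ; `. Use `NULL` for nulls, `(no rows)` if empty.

Join each books row to its authors via author_id.
Group joined rows by authors.id; compute MAX(m.year) per group.
  3: ids {1, 2, 5, 10, 13} → MAX(m.year)=2022
  5: ids {4, 6, 8, 12} → MAX(m.year)=1998
  10: ids {3, 7, 9, 11} → MAX(m.year)=2008

Chen | 2022 ; Noa | 1998 ; Jun | 2008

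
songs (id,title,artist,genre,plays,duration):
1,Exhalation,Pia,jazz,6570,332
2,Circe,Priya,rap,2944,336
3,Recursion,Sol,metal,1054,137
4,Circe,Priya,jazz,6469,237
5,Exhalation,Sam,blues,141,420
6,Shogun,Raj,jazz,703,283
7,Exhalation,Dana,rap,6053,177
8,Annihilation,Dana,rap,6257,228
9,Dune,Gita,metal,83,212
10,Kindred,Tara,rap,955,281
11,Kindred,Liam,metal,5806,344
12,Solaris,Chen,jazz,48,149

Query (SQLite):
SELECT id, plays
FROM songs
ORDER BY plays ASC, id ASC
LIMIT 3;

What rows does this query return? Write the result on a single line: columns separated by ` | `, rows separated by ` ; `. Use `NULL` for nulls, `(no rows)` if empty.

Sort by plays asc, tiebreak id asc: (48, id=12), (83, id=9), (141, id=5), (703, id=6), (955, id=10), (1054, id=3) …. Take first 3.

12 | 48 ; 9 | 83 ; 5 | 141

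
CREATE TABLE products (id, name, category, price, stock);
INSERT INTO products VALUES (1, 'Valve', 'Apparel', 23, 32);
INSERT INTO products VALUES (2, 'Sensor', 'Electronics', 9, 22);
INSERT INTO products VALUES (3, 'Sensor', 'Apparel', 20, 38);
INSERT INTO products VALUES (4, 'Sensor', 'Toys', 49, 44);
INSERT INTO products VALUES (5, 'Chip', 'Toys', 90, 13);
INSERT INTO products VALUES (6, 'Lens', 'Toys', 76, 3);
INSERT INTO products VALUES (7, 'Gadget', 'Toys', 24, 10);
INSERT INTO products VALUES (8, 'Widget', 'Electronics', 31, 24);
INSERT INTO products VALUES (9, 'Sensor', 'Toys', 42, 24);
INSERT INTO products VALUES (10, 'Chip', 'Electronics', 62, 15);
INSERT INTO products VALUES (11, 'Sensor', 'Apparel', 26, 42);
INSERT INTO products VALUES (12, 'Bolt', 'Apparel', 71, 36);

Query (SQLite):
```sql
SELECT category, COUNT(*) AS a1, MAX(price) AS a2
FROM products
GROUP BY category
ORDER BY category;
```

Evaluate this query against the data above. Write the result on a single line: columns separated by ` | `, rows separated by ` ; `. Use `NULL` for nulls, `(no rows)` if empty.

Apparel | 4 | 71 ; Electronics | 3 | 62 ; Toys | 5 | 90

Group products by category.
Per group compute: COUNT(*), MAX(price).
  Apparel: ids {1, 3, 11, 12} → COUNT(*)=4, MAX(price)=71
  Electronics: ids {2, 8, 10} → COUNT(*)=3, MAX(price)=62
  Toys: ids {4, 5, 6, 7, 9} → COUNT(*)=5, MAX(price)=90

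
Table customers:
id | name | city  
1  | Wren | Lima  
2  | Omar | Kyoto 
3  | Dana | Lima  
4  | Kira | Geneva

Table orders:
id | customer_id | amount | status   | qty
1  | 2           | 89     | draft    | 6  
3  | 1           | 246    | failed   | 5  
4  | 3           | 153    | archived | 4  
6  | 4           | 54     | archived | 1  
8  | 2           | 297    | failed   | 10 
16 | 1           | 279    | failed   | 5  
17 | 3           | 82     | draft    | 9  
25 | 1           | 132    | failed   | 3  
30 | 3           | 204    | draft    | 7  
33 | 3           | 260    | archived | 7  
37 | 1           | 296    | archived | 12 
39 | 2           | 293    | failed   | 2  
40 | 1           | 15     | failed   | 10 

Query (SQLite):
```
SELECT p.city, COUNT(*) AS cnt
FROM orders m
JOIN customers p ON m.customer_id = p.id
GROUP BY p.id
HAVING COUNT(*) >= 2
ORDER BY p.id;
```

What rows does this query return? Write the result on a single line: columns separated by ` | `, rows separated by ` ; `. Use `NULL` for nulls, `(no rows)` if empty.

Lima | 5 ; Kyoto | 3 ; Lima | 4

Join each orders row to its customers via customer_id.
Group joined rows by customers.id; compute COUNT(*) per group.
HAVING: keep groups with count ≥ 2.
  1: ids {3, 16, 25, 37, 40} → COUNT(*)=5
  2: ids {1, 8, 39} → COUNT(*)=3
  3: ids {4, 17, 30, 33} → COUNT(*)=4
  4: ids {6} → COUNT(*)=1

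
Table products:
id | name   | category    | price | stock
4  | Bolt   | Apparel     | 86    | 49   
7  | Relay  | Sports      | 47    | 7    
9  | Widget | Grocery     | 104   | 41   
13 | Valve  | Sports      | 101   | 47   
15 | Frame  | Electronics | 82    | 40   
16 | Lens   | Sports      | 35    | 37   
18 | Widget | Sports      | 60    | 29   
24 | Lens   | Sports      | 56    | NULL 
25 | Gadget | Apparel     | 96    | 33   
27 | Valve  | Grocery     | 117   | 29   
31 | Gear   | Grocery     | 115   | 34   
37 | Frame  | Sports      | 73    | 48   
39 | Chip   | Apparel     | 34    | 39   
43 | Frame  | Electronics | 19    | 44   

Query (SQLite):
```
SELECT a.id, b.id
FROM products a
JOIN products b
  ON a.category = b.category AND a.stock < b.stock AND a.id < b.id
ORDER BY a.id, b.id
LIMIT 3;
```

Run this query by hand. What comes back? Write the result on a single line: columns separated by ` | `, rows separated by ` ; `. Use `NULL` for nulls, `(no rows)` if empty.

7 | 13 ; 7 | 16 ; 7 | 18

Pairs (a,b) with same category, a.stock < b.stock, a.id < b.id.
category groups: Apparel:{4,25,39} Electronics:{15,43} Grocery:{9,27,31} Sports:{7,13,16,18,24,37}
Ordered by (a.id, b.id); first 3.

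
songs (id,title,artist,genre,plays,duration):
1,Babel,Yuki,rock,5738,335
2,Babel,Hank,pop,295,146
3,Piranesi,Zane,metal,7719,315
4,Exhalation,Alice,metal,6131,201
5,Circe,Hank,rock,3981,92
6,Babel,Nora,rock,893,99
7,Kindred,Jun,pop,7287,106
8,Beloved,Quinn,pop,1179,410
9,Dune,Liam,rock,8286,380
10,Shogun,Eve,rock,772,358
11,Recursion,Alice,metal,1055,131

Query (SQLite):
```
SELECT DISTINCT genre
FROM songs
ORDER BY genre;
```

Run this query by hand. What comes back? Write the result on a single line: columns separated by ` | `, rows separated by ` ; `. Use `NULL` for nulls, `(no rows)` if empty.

Collect distinct genre values from songs.

metal ; pop ; rock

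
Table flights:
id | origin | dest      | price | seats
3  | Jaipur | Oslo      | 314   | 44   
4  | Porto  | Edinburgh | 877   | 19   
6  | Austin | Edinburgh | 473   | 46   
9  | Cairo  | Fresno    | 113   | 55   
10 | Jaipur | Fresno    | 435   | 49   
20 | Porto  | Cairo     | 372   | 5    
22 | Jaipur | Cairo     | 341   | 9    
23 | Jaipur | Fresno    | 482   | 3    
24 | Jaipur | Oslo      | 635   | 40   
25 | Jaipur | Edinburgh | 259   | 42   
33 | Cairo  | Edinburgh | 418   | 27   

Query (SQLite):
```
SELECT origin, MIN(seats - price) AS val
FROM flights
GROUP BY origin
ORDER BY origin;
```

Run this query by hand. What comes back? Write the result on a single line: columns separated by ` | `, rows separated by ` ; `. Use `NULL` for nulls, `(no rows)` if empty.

For each row compute seats - price.
Group by origin; take MIN of the expression per group.
  Austin: ids {6} → MIN(seats - price)=-427
  Cairo: ids {9, 33} → MIN(seats - price)=-391
  Jaipur: ids {3, 10, 22, 23, 24, 25} → MIN(seats - price)=-595
  Porto: ids {4, 20} → MIN(seats - price)=-858

Austin | -427 ; Cairo | -391 ; Jaipur | -595 ; Porto | -858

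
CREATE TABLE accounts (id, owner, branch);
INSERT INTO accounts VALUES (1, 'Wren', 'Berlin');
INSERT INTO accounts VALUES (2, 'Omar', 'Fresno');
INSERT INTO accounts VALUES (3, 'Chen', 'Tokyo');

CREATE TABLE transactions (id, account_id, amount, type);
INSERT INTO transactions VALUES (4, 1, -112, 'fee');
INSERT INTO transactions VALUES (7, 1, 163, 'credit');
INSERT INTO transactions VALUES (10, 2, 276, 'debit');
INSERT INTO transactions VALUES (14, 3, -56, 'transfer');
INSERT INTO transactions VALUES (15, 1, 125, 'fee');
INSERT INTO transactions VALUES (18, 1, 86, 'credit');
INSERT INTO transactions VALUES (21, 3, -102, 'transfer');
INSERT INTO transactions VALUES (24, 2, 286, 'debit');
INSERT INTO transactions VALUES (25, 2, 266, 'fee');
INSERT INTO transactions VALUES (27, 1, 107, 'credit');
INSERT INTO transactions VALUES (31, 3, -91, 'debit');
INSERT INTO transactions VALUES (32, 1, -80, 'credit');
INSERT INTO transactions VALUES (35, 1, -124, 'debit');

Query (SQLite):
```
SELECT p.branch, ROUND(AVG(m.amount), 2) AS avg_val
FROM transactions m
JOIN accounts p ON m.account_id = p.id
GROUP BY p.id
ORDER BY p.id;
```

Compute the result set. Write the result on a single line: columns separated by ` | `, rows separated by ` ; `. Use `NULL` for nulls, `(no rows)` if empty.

Join each transactions row to its accounts via account_id.
Group joined rows by accounts.id; compute ROUND(AVG(m.amount), 2) per group.
  1: ids {4, 7, 15, 18, 27, 32, 35} → ROUND(AVG(m.amount), 2)=23.57
  2: ids {10, 24, 25} → ROUND(AVG(m.amount), 2)=276
  3: ids {14, 21, 31} → ROUND(AVG(m.amount), 2)=-83

Berlin | 23.57 ; Fresno | 276 ; Tokyo | -83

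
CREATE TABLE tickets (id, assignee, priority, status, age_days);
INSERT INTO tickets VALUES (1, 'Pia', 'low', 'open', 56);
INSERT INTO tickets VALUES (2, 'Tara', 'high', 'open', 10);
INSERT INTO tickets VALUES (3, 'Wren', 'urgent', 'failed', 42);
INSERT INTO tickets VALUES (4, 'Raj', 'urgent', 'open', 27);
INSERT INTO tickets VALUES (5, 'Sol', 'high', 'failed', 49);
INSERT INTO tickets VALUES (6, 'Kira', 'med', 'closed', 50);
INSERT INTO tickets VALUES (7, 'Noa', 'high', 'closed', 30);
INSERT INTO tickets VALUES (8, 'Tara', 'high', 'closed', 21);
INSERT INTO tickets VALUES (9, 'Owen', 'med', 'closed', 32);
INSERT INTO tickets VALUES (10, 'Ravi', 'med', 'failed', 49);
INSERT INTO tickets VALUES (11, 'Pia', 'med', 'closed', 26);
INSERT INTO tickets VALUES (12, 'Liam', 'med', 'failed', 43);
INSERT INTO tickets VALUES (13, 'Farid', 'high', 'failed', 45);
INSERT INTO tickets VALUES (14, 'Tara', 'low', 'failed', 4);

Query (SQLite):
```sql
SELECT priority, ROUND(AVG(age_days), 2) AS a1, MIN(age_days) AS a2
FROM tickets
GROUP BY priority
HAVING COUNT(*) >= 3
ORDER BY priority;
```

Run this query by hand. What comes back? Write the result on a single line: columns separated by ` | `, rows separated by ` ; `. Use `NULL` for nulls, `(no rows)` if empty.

Group tickets by priority.
Per group compute: ROUND(AVG(age_days), 2), MIN(age_days).
HAVING: drop groups with fewer than 3 rows.
  high: ids {2, 5, 7, 8, 13} → ROUND(AVG(age_days), 2)=31, MIN(age_days)=10
  low: ids {1, 14} → ROUND(AVG(age_days), 2)=30, MIN(age_days)=4
  med: ids {6, 9, 10, 11, 12} → ROUND(AVG(age_days), 2)=40, MIN(age_days)=26
  urgent: ids {3, 4} → ROUND(AVG(age_days), 2)=34.5, MIN(age_days)=27

high | 31 | 10 ; med | 40 | 26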